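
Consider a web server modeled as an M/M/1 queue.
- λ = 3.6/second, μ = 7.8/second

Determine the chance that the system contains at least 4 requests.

ρ = λ/μ = 3.6/7.8 = 0.46154
P(N ≥ n) = ρⁿ
P(N ≥ 4) = 0.46154^4
P(N ≥ 4) = 0.04538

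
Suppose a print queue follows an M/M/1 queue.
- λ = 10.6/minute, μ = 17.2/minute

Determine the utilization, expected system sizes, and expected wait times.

Step 1: ρ = λ/μ = 10.6/17.2 = 0.6163
Step 2: L = λ/(μ-λ) = 10.6/6.60 = 1.6061
Step 3: Lq = λ²/(μ(μ-λ)) = 112.36/(17.2×6.60) = 0.9898
Step 4: W = 1/(μ-λ) = 1/6.60 = 0.15152
Step 5: Wq = λ/(μ(μ-λ)) = 10.6/(17.2×6.60) = 0.09338
Step 6: P(0) = 1-ρ = 0.3837
Verify: L = λW = 10.6×0.15152 = 1.6061 ✔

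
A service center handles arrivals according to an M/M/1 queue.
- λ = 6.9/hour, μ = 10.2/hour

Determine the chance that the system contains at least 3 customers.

ρ = λ/μ = 6.9/10.2 = 0.6765
P(N ≥ n) = ρⁿ
P(N ≥ 3) = 0.6765^3
P(N ≥ 3) = 0.3096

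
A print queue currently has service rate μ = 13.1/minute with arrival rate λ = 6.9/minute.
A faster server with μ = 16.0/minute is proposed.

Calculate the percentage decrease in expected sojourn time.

System 1: ρ₁ = 6.9/13.1 = 0.5267, W₁ = 1/(13.1-6.9) = 0.1613
System 2: ρ₂ = 6.9/16.0 = 0.4313, W₂ = 1/(16.0-6.9) = 0.1099
Improvement: (W₁-W₂)/W₁ = (0.1613-0.1099)/0.1613 = 31.87%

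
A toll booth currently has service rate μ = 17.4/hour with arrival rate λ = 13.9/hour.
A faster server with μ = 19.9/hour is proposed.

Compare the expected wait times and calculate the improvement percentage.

System 1: ρ₁ = 13.9/17.4 = 0.7989, W₁ = 1/(17.4-13.9) = 0.285714
System 2: ρ₂ = 13.9/19.9 = 0.6985, W₂ = 1/(19.9-13.9) = 0.166667
Improvement: (W₁-W₂)/W₁ = (0.285714-0.166667)/0.285714 = 41.67%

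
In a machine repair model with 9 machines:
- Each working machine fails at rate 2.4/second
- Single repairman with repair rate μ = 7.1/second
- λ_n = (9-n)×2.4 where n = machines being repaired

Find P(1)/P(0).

P(1)/P(0) = ∏_{i=0}^{1-1} λ_i/μ_{i+1}
= (9-0)×2.4/7.1
= 3.0423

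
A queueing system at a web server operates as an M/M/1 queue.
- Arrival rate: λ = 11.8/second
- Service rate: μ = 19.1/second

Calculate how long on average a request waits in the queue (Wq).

First, compute utilization: ρ = λ/μ = 11.8/19.1 = 0.6178
For M/M/1: Wq = λ/(μ(μ-λ))
Wq = 11.8/(19.1 × (19.1-11.8))
Wq = 11.8/(19.1 × 7.30)
Wq = 0.08463 seconds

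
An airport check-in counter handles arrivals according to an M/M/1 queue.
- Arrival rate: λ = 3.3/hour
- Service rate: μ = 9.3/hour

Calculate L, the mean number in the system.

ρ = λ/μ = 3.3/9.3 = 0.3548
For M/M/1: L = λ/(μ-λ)
L = 3.3/(9.3-3.3) = 3.3/6.00
L = 0.5500 passengers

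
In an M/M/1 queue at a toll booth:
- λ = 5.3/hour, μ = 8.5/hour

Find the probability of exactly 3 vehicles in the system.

ρ = λ/μ = 5.3/8.5 = 0.6235
P(n) = (1-ρ)ρⁿ
P(3) = (1-0.6235) × 0.6235^3
P(3) = 0.3765 × 0.2424
P(3) = 0.09126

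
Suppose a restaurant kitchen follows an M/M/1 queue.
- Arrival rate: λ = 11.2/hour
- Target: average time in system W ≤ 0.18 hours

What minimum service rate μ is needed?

For M/M/1: W = 1/(μ-λ)
Need W ≤ 0.18, so 1/(μ-λ) ≤ 0.18
μ - λ ≥ 1/0.18 = 5.5556
μ ≥ 11.2 + 5.5556 = 16.7556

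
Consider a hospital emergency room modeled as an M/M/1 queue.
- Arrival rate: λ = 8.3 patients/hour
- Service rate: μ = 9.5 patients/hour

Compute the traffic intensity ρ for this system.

Server utilization: ρ = λ/μ
ρ = 8.3/9.5 = 0.8737
The server is busy 87.37% of the time.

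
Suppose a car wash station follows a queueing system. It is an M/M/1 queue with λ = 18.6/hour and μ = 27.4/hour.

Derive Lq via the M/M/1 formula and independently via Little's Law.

Method 1 (direct): Lq = λ²/(μ(μ-λ)) = 345.96/(27.4 × 8.80) = 1.4348

Method 2 (Little's Law):
W = 1/(μ-λ) = 1/8.80 = 0.11364
Wq = W - 1/μ = 0.11364 - 0.036496 = 0.07714
Lq = λWq = 18.6 × 0.07714 = 1.4348 ✔ (matches Method 1)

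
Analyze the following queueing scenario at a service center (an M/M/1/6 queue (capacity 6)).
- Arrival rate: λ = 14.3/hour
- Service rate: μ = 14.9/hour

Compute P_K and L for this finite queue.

ρ = λ/μ = 14.3/14.9 = 0.95973
P₀ = (1-ρ)/(1-ρ^(K+1)) = (1-0.95973)/(1-0.95973^7) = 0.04027/0.2500 = 0.1611
P_K = P₀×ρ^K = 0.1611 × 0.95973^6 = 0.1611 × 0.7814 = 0.1259
Blocking probability P_6 = 0.1259 (12.59%)
L = ρ[1 - (K+1)ρ^K + Kρ^(K+1)] / [(1-ρ)(1-ρ^(K+1))]
L = 0.95973 × (1 - 7×0.7814378 + 6×0.7499693) / ((1 - 0.95973) × (1 - 0.7499693)) = 2.8358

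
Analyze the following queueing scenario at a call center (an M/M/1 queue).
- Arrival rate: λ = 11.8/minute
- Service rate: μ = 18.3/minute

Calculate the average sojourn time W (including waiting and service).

First, compute utilization: ρ = λ/μ = 11.8/18.3 = 0.6448
For M/M/1: W = 1/(μ-λ)
W = 1/(18.3-11.8) = 1/6.50
W = 0.1538 minutes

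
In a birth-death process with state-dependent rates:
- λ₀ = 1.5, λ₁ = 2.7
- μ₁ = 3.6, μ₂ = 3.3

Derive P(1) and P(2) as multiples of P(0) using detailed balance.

Balance equations:
State 0: λ₀P₀ = μ₁P₁ → P₁ = (λ₀/μ₁)P₀ = (1.5/3.6)P₀ = 0.4167P₀
State 1: P₂ = (λ₀λ₁)/(μ₁μ₂)P₀ = (1.5×2.7)/(3.6×3.3)P₀ = 0.3409P₀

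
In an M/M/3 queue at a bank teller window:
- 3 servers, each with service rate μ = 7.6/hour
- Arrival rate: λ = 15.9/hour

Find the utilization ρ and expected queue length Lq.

Traffic intensity: ρ = λ/(cμ) = 15.9/(3×7.6) = 0.6974
Since ρ = 0.6974 < 1, system is stable.
Offered load a = λ/μ = cρ = 15.9/7.6 = 2.0921
P₀ = [ Σₙ₌₀^2 aⁿ/n! + a^3/(3!(1-ρ)) ]⁻¹
Σ = a^0/0! + a^1/1! + a^2/2! = 1.0000 + 2.0921 + 2.1885 = 5.2806
a^3/(3!(1-ρ)) = 9.1569/(6 × 0.30263) = 5.0430
P₀ = 1/(5.2806 + 5.0430) = 0.09687
Lq = P₀·a^3·ρ / (3!(1-ρ)²) = 0.09687 × 9.1569 × 0.6974 / (6 × 0.09159) = 1.1257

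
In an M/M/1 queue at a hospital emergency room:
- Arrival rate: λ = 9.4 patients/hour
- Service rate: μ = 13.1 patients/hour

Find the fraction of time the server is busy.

Server utilization: ρ = λ/μ
ρ = 9.4/13.1 = 0.7176
The server is busy 71.76% of the time.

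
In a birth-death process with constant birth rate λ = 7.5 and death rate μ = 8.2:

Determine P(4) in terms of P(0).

For constant rates: P(n)/P(0) = (λ/μ)^n
P(4)/P(0) = (7.5/8.2)^4 = 0.91463^4 = 0.6998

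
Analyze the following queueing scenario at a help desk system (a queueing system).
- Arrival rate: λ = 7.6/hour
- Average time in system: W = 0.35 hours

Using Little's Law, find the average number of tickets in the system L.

Little's Law: L = λW
L = 7.6 × 0.35 = 2.6600 tickets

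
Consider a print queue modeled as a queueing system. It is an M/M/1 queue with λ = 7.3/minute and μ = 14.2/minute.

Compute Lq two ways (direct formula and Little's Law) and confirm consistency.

Method 1 (direct): Lq = λ²/(μ(μ-λ)) = 53.29/(14.2 × 6.90) = 0.5439

Method 2 (Little's Law):
W = 1/(μ-λ) = 1/6.90 = 0.14493
Wq = W - 1/μ = 0.14493 - 0.070423 = 0.07451
Lq = λWq = 7.3 × 0.07451 = 0.5439 ✔ (matches Method 1)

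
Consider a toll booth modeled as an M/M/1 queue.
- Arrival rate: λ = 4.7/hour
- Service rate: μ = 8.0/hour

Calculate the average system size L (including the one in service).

ρ = λ/μ = 4.7/8.0 = 0.5875
For M/M/1: L = λ/(μ-λ)
L = 4.7/(8.0-4.7) = 4.7/3.30
L = 1.4242 vehicles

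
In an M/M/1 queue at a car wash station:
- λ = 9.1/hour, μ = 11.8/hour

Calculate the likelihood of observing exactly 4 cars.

ρ = λ/μ = 9.1/11.8 = 0.7712
P(n) = (1-ρ)ρⁿ
P(4) = (1-0.7712) × 0.7712^4
P(4) = 0.2288 × 0.3537
P(4) = 0.08093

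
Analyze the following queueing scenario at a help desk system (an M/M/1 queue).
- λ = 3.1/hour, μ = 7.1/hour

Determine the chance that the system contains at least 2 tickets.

ρ = λ/μ = 3.1/7.1 = 0.4366
P(N ≥ n) = ρⁿ
P(N ≥ 2) = 0.4366^2
P(N ≥ 2) = 0.1906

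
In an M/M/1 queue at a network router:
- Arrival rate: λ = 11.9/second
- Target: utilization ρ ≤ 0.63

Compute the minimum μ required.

ρ = λ/μ, so μ = λ/ρ
μ ≥ 11.9/0.63 = 18.8889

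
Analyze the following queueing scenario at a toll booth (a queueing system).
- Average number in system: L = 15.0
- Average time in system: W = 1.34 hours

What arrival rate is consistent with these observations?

Little's Law: L = λW, so λ = L/W
λ = 15.0/1.34 = 11.1940 vehicles/hour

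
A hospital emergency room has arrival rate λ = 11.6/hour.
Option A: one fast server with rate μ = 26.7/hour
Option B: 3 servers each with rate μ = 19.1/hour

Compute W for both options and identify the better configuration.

Option A: single server μ = 26.7 (M/M/1)
  ρ_A = 11.6/26.7 = 0.4345
  W_A = 1/(μ-λ) = 1/(26.7-11.6) = 1/15.10 = 0.06623

Option B: 3 servers μ = 19.1 (M/M/3)
  ρ_B = λ/(cμ) = 11.6/(3×19.1) = 0.2024
  Offered load a = λ/μ = cρ = 11.6/19.1 = 0.6073
  P₀ = [ Σₙ₌₀^2 aⁿ/n! + a^3/(3!(1-ρ)) ]⁻¹
  Σ = a^0/0! + a^1/1! + a^2/2! = 1.00000 + 0.607330 + 0.184425 = 1.7918
  a^3/(3!(1-ρ)) = 0.2240/(6 × 0.7976) = 0.04681
  P₀ = 1/(1.7918 + 0.04681) = 0.5439
  Lq = P₀·a^3·ρ / (3!(1-ρ)²) = 0.54390 × 0.22401 × 0.20244 / (6 × 0.63610) = 0.006463
  Wq_B = Lq/λ = 0.0064628/11.6 = 0.00055714
  W_B = Wq_B + 1/μ = 0.00055714 + 0.052356 = 0.05291

Since W_B = 0.05291 < W_A = 0.06623, Option B (multiple servers) has the shorter time in system.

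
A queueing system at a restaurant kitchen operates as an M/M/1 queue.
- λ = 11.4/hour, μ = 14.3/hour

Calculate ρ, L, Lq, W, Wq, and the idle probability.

Step 1: ρ = λ/μ = 11.4/14.3 = 0.7972
Step 2: L = λ/(μ-λ) = 11.4/2.90 = 3.9310
Step 3: Lq = λ²/(μ(μ-λ)) = 129.96/(14.3×2.90) = 3.1338
Step 4: W = 1/(μ-λ) = 1/2.90 = 0.344828
Step 5: Wq = λ/(μ(μ-λ)) = 11.4/(14.3×2.90) = 0.2749
Step 6: P(0) = 1-ρ = 0.2028
Verify: L = λW = 11.4×0.344828 = 3.9310 ✔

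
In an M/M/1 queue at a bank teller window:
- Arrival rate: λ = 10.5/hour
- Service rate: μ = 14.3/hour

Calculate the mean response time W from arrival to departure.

First, compute utilization: ρ = λ/μ = 10.5/14.3 = 0.7343
For M/M/1: W = 1/(μ-λ)
W = 1/(14.3-10.5) = 1/3.80
W = 0.2632 hours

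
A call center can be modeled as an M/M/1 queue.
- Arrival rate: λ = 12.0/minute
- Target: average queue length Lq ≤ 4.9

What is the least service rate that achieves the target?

For M/M/1: Lq = λ²/(μ(μ-λ))
Need Lq ≤ 4.9, i.e. μ(μ-λ) ≥ λ²/4.9
μ² - 12.0μ - 144.00/4.9 ≥ 0  →  μ² - 12.0μ - 29.38776 ≥ 0
Quadratic formula (positive root): μ = [λ + √(λ² + 4×29.38776)]/2
Discriminant: 144.00 + 4×29.38776 = 261.5510, √261.5510 = 16.17254
μ ≥ (12.0 + 16.17254)/2 = 14.0863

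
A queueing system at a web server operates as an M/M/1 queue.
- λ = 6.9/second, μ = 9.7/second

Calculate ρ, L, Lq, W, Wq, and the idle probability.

Step 1: ρ = λ/μ = 6.9/9.7 = 0.7113
Step 2: L = λ/(μ-λ) = 6.9/2.80 = 2.4643
Step 3: Lq = λ²/(μ(μ-λ)) = 47.61/(9.7×2.80) = 1.7529
Step 4: W = 1/(μ-λ) = 1/2.80 = 0.35714
Step 5: Wq = λ/(μ(μ-λ)) = 6.9/(9.7×2.80) = 0.2541
Step 6: P(0) = 1-ρ = 0.2887
Verify: L = λW = 6.9×0.35714 = 2.4643 ✔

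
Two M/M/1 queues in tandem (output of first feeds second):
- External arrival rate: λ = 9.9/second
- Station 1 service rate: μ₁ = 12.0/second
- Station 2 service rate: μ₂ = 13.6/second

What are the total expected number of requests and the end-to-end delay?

By Jackson's theorem, each station behaves as independent M/M/1.
Station 1: ρ₁ = 9.9/12.0 = 0.8250, L₁ = ρ₁/(1-ρ₁) = λ/(μ₁-λ) = 9.9/2.10 = 4.7143
Station 2: ρ₂ = 9.9/13.6 = 0.7279, L₂ = ρ₂/(1-ρ₂) = λ/(μ₂-λ) = 9.9/3.70 = 2.6757
Total: L = L₁ + L₂ = 4.7143 + 2.6757 = 7.3900
W = L/λ = 7.3900/9.9 = 0.7465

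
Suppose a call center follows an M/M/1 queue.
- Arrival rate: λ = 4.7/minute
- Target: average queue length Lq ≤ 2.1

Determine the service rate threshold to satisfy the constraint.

For M/M/1: Lq = λ²/(μ(μ-λ))
Need Lq ≤ 2.1, i.e. μ(μ-λ) ≥ λ²/2.1
μ² - 4.7μ - 22.09/2.1 ≥ 0  →  μ² - 4.7μ - 10.51905 ≥ 0
Quadratic formula (positive root): μ = [λ + √(λ² + 4×10.51905)]/2
Discriminant: 22.09 + 4×10.51905 = 64.1662, √64.1662 = 8.0104
μ ≥ (4.7 + 8.0104)/2 = 6.3552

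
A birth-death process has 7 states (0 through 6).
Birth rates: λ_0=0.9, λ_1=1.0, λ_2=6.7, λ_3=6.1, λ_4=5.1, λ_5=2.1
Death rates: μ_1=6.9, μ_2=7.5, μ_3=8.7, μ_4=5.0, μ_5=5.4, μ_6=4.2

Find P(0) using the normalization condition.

Ratios P(n)/P(0) = (λ₀···λₙ₋₁)/(μ₁···μₙ):
P(1)/P(0) = (0.9)/(6.9) = 0.1304
P(2)/P(0) = (0.9×1.0)/(6.9×7.5) = 0.01739
P(3)/P(0) = (0.9×1.0×6.7)/(6.9×7.5×8.7) = 0.01339
P(4)/P(0) = (0.9×1.0×6.7×6.1)/(6.9×7.5×8.7×5.0) = 0.01634
P(5)/P(0) = (0.9×1.0×6.7×6.1×5.1)/(6.9×7.5×8.7×5.0×5.4) = 0.01543
P(6)/P(0) = (0.9×1.0×6.7×6.1×5.1×2.1)/(6.9×7.5×8.7×5.0×5.4×4.2) = 0.007716

Normalization: ∑ P(n) = 1
P(0) × (1.0000 + 0.1304 + 0.01739 + 0.01339 + 0.01634 + 0.01543 + 0.007716) = 1
P(0) × 1.2007 = 1
P(0) = 1/1.2007 = 0.8328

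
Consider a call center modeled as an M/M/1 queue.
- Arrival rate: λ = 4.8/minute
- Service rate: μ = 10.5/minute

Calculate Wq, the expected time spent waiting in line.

First, compute utilization: ρ = λ/μ = 4.8/10.5 = 0.4571
For M/M/1: Wq = λ/(μ(μ-λ))
Wq = 4.8/(10.5 × (10.5-4.8))
Wq = 4.8/(10.5 × 5.70)
Wq = 0.08020 minutes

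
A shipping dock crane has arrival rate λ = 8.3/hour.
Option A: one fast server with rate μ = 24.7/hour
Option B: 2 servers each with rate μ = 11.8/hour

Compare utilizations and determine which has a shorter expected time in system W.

Option A: single server μ = 24.7 (M/M/1)
  ρ_A = 8.3/24.7 = 0.3360
  W_A = 1/(μ-λ) = 1/(24.7-8.3) = 1/16.40 = 0.06098

Option B: 2 servers μ = 11.8 (M/M/2)
  ρ_B = λ/(cμ) = 8.3/(2×11.8) = 0.3517
  Offered load a = λ/μ = cρ = 8.3/11.8 = 0.7034
  P₀ = [ Σₙ₌₀^1 aⁿ/n! + a^2/(2!(1-ρ)) ]⁻¹
  Σ = a^0/0! + a^1/1! = 1.0000 + 0.7034 = 1.7034
  a^2/(2!(1-ρ)) = 0.4948/(2 × 0.6483) = 0.3816
  P₀ = 1/(1.7034 + 0.3816) = 0.4796
  Lq = P₀·a^2·ρ / (2!(1-ρ)²) = 0.47962 × 0.49476 × 0.35169 / (2 × 0.42030) = 0.09928
  Wq_B = Lq/λ = 0.09928/8.3 = 0.01196
  W_B = Wq_B + 1/μ = 0.01196 + 0.08475 = 0.09671

Since W_A = 0.06098 < W_B = 0.09671, Option A (single fast server) has the shorter time in system.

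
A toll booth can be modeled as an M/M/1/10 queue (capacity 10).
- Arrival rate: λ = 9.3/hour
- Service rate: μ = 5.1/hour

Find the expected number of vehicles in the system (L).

ρ = λ/μ = 9.3/5.1 = 1.82353
P₀ = (1-ρ)/(1-ρ^(K+1)) = (1-1.82353)/(1-1.82353^11) = -0.8235/-740.3820 = 0.001112
P_K = P₀×ρ^K = 0.0011123 × 1.82353^10 = 0.0011123 × 406.5642 = 0.4522
L = ρ[1 - (K+1)ρ^K + Kρ^(K+1)] / [(1-ρ)(1-ρ^(K+1))]
L = 1.82353 × (1 - 11×406.5642 + 10×741.3820) / ((1 - 1.82353) × (1 - 741.3820)) = 8.8006 vehicles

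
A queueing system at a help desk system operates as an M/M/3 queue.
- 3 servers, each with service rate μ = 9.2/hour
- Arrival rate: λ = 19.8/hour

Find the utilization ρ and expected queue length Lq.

Traffic intensity: ρ = λ/(cμ) = 19.8/(3×9.2) = 0.7174
Since ρ = 0.7174 < 1, system is stable.
Offered load a = λ/μ = cρ = 19.8/9.2 = 2.1522
P₀ = [ Σₙ₌₀^2 aⁿ/n! + a^3/(3!(1-ρ)) ]⁻¹
Σ = a^0/0! + a^1/1! + a^2/2! = 1.0000 + 2.1522 + 2.3159 = 5.4681
a^3/(3!(1-ρ)) = 9.9686/(6 × 0.28261) = 5.8789
P₀ = 1/(5.4681 + 5.8789) = 0.08813
Lq = P₀·a^3·ρ / (3!(1-ρ)²) = 0.08813 × 9.9686 × 0.7174 / (6 × 0.07987) = 1.3152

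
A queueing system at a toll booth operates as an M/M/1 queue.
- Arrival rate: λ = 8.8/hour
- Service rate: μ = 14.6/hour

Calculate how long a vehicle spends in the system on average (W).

First, compute utilization: ρ = λ/μ = 8.8/14.6 = 0.6027
For M/M/1: W = 1/(μ-λ)
W = 1/(14.6-8.8) = 1/5.80
W = 0.1724 hours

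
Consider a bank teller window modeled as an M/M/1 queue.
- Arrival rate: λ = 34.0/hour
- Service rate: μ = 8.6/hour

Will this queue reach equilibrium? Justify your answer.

Stability requires ρ = λ/(cμ) < 1
ρ = 34.0/(1 × 8.6) = 34.0/8.60 = 3.9535
Since 3.9535 ≥ 1, the system is UNSTABLE.
Queue grows without bound. Need μ > λ = 34.0.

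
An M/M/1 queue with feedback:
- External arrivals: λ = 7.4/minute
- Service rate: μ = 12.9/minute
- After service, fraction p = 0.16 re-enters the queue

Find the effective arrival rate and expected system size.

Effective arrival rate: λ_eff = λ/(1-p) = 7.4/(1-0.16) = 7.4/0.84 = 8.8095
ρ = λ_eff/μ = 8.8095/12.9 = 0.68291
L = ρ/(1-ρ) = 0.68291/(1-0.68291) = 2.1537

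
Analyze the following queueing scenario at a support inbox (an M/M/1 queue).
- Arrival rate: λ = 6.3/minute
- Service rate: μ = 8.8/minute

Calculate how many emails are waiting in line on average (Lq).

ρ = λ/μ = 6.3/8.8 = 0.7159
For M/M/1: Lq = λ²/(μ(μ-λ))
Lq = 39.69/(8.8 × 2.50)
Lq = 1.8041 emails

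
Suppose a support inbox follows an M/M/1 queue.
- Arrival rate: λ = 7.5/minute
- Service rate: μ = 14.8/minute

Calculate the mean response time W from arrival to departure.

First, compute utilization: ρ = λ/μ = 7.5/14.8 = 0.5068
For M/M/1: W = 1/(μ-λ)
W = 1/(14.8-7.5) = 1/7.30
W = 0.1370 minutes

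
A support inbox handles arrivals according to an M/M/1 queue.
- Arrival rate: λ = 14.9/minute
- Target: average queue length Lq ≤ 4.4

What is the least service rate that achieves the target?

For M/M/1: Lq = λ²/(μ(μ-λ))
Need Lq ≤ 4.4, i.e. μ(μ-λ) ≥ λ²/4.4
μ² - 14.9μ - 222.01/4.4 ≥ 0  →  μ² - 14.9μ - 50.45682 ≥ 0
Quadratic formula (positive root): μ = [λ + √(λ² + 4×50.45682)]/2
Discriminant: 222.01 + 4×50.45682 = 423.8373, √423.8373 = 20.58731
μ ≥ (14.9 + 20.58731)/2 = 17.7437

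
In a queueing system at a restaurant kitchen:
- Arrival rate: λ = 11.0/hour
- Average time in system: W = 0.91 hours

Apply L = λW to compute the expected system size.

Little's Law: L = λW
L = 11.0 × 0.91 = 10.0100 orders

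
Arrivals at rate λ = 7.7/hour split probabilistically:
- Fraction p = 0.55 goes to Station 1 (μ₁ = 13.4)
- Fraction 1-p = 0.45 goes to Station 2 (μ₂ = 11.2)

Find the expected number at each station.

Effective rates: λ₁ = 7.7×0.55 = 4.235, λ₂ = 7.7×0.45 = 3.465
Station 1: ρ₁ = 4.235/13.4 = 0.31604, L₁ = ρ₁/(1-ρ₁) = 0.31604/(1-0.31604) = 0.4621
Station 2: ρ₂ = 3.465/11.2 = 0.3094, L₂ = ρ₂/(1-ρ₂) = 0.3094/(1-0.3094) = 0.4480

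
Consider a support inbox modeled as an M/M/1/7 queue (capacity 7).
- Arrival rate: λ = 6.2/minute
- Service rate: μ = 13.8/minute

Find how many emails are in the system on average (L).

ρ = λ/μ = 6.2/13.8 = 0.44928
P₀ = (1-ρ)/(1-ρ^(K+1)) = (1-0.44928)/(1-0.44928^8) = 0.5507/0.9983 = 0.5516
P_K = P₀×ρ^K = 0.5516 × 0.44928^7 = 0.5516 × 0.003695 = 0.002038
L = ρ[1 - (K+1)ρ^K + Kρ^(K+1)] / [(1-ρ)(1-ρ^(K+1))]
L = 0.44928 × (1 - 8×0.003695 + 7×0.001660) / ((1 - 0.44928) × (1 - 0.001660)) = 0.8025 emails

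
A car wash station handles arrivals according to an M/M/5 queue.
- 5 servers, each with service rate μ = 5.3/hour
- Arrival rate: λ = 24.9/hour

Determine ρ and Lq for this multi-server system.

Traffic intensity: ρ = λ/(cμ) = 24.9/(5×5.3) = 0.9396
Since ρ = 0.9396 < 1, system is stable.
Offered load a = λ/μ = cρ = 24.9/5.3 = 4.6981
P₀ = [ Σₙ₌₀^4 aⁿ/n! + a^5/(5!(1-ρ)) ]⁻¹
Σ = a^0/0! + a^1/1! + a^2/2! + a^3/3! + a^4/4! = 1.0000 + 4.6981 + 11.0361 + 17.2830 + 20.2994 = 54.3166
a^5/(5!(1-ρ)) = 2288.8503/(120 × 0.06037736) = 315.9090
P₀ = 1/(54.3166 + 315.9090) = 0.002701
Lq = P₀·a^5·ρ / (5!(1-ρ)²) = 0.00270106 × 2288.8503 × 0.939623 / (120 × 0.00364543) = 13.2793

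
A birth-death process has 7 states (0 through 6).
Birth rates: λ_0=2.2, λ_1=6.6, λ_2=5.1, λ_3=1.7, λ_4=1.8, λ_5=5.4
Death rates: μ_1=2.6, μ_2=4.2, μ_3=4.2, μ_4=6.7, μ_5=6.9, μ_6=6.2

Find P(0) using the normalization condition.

Ratios P(n)/P(0) = (λ₀···λₙ₋₁)/(μ₁···μₙ):
P(1)/P(0) = (2.2)/(2.6) = 0.84615
P(2)/P(0) = (2.2×6.6)/(2.6×4.2) = 1.3297
P(3)/P(0) = (2.2×6.6×5.1)/(2.6×4.2×4.2) = 1.6146
P(4)/P(0) = (2.2×6.6×5.1×1.7)/(2.6×4.2×4.2×6.7) = 0.40967
P(5)/P(0) = (2.2×6.6×5.1×1.7×1.8)/(2.6×4.2×4.2×6.7×6.9) = 0.10687
P(6)/P(0) = (2.2×6.6×5.1×1.7×1.8×5.4)/(2.6×4.2×4.2×6.7×6.9×6.2) = 0.093082

Normalization: ∑ P(n) = 1
P(0) × (1.0000 + 0.84615 + 1.3297 + 1.6146 + 0.40967 + 0.10687 + 0.093082) = 1
P(0) × 5.4001 = 1
P(0) = 1/5.4001 = 0.1852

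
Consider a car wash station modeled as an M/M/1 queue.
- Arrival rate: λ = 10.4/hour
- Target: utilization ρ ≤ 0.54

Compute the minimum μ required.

ρ = λ/μ, so μ = λ/ρ
μ ≥ 10.4/0.54 = 19.2593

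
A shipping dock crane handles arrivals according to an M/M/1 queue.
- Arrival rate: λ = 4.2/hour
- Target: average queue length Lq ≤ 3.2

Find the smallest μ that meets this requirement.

For M/M/1: Lq = λ²/(μ(μ-λ))
Need Lq ≤ 3.2, i.e. μ(μ-λ) ≥ λ²/3.2
μ² - 4.2μ - 17.64/3.2 ≥ 0  →  μ² - 4.2μ - 5.5125 ≥ 0
Quadratic formula (positive root): μ = [λ + √(λ² + 4×5.5125)]/2
Discriminant: 17.64 + 4×5.5125 = 39.6900, √39.6900 = 6.3000
μ ≥ (4.2 + 6.3000)/2 = 5.2500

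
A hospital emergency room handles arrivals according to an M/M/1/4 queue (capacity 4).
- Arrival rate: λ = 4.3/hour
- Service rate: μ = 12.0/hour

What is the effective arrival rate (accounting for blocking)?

ρ = λ/μ = 4.3/12.0 = 0.3583
P₀ = (1-ρ)/(1-ρ^(K+1)) = (1-0.3583)/(1-0.3583^5) = 0.6417/0.9941 = 0.6455
P_K = P₀×ρ^K = 0.6455 × 0.3583^4 = 0.6455 × 0.01648 = 0.01064
λ_eff = λ(1-P_K) = 4.3 × (1 - 0.01064) = 4.3 × 0.98936 = 4.2542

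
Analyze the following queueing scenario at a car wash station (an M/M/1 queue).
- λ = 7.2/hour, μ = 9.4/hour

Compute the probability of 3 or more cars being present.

ρ = λ/μ = 7.2/9.4 = 0.76596
P(N ≥ n) = ρⁿ
P(N ≥ 3) = 0.76596^3
P(N ≥ 3) = 0.4494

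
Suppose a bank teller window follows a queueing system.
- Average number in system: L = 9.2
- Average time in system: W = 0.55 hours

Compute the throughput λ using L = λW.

Little's Law: L = λW, so λ = L/W
λ = 9.2/0.55 = 16.7273 transactions/hour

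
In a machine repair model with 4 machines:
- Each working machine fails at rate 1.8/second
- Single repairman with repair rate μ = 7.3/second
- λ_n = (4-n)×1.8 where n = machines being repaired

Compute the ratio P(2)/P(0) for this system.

P(2)/P(0) = ∏_{i=0}^{2-1} λ_i/μ_{i+1}
= (4-0)×1.8/7.3 × (4-1)×1.8/7.3
= 0.7296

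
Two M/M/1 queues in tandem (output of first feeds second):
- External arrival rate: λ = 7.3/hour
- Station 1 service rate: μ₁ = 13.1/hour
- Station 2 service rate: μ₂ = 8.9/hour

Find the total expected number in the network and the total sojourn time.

By Jackson's theorem, each station behaves as independent M/M/1.
Station 1: ρ₁ = 7.3/13.1 = 0.5573, L₁ = ρ₁/(1-ρ₁) = λ/(μ₁-λ) = 7.3/5.80 = 1.2586
Station 2: ρ₂ = 7.3/8.9 = 0.8202, L₂ = ρ₂/(1-ρ₂) = λ/(μ₂-λ) = 7.3/1.60 = 4.5625
Total: L = L₁ + L₂ = 1.2586 + 4.5625 = 5.8211
W = L/λ = 5.8211/7.3 = 0.7974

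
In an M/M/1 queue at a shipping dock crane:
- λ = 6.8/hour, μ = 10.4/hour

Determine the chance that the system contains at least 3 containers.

ρ = λ/μ = 6.8/10.4 = 0.6538
P(N ≥ n) = ρⁿ
P(N ≥ 3) = 0.6538^3
P(N ≥ 3) = 0.2795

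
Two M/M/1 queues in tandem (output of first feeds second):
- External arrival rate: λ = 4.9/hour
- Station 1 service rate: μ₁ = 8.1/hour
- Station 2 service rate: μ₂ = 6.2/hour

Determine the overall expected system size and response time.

By Jackson's theorem, each station behaves as independent M/M/1.
Station 1: ρ₁ = 4.9/8.1 = 0.6049, L₁ = ρ₁/(1-ρ₁) = λ/(μ₁-λ) = 4.9/3.20 = 1.5313
Station 2: ρ₂ = 4.9/6.2 = 0.7903, L₂ = ρ₂/(1-ρ₂) = λ/(μ₂-λ) = 4.9/1.30 = 3.7692
Total: L = L₁ + L₂ = 1.5313 + 3.7692 = 5.3005
W = L/λ = 5.3005/4.9 = 1.0817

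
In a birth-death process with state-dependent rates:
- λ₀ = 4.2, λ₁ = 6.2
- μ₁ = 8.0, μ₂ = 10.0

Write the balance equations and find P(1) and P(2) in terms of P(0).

Balance equations:
State 0: λ₀P₀ = μ₁P₁ → P₁ = (λ₀/μ₁)P₀ = (4.2/8.0)P₀ = 0.5250P₀
State 1: P₂ = (λ₀λ₁)/(μ₁μ₂)P₀ = (4.2×6.2)/(8.0×10.0)P₀ = 0.3255P₀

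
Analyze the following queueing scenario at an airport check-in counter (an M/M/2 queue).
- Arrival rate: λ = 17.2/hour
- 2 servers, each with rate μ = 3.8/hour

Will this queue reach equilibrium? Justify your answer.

Stability requires ρ = λ/(cμ) < 1
ρ = 17.2/(2 × 3.8) = 17.2/7.60 = 2.2632
Since 2.2632 ≥ 1, the system is UNSTABLE.
Need c > λ/μ = 17.2/3.8 = 4.53.
Minimum servers needed: c = 5.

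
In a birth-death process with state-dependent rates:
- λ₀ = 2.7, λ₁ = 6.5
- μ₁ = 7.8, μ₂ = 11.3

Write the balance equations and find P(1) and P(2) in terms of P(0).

Balance equations:
State 0: λ₀P₀ = μ₁P₁ → P₁ = (λ₀/μ₁)P₀ = (2.7/7.8)P₀ = 0.3462P₀
State 1: P₂ = (λ₀λ₁)/(μ₁μ₂)P₀ = (2.7×6.5)/(7.8×11.3)P₀ = 0.1991P₀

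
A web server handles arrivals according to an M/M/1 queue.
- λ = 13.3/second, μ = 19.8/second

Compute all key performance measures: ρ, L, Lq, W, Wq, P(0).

Step 1: ρ = λ/μ = 13.3/19.8 = 0.6717
Step 2: L = λ/(μ-λ) = 13.3/6.50 = 2.0462
Step 3: Lq = λ²/(μ(μ-λ)) = 176.89/(19.8×6.50) = 1.3744
Step 4: W = 1/(μ-λ) = 1/6.50 = 0.15385
Step 5: Wq = λ/(μ(μ-λ)) = 13.3/(19.8×6.50) = 0.1033
Step 6: P(0) = 1-ρ = 0.3283
Verify: L = λW = 13.3×0.15385 = 2.0462 ✔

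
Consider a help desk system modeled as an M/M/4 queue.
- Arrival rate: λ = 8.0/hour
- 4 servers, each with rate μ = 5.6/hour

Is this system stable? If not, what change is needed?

Stability requires ρ = λ/(cμ) < 1
ρ = 8.0/(4 × 5.6) = 8.0/22.40 = 0.3571
Since 0.3571 < 1, the system is STABLE.
The servers are busy 35.71% of the time.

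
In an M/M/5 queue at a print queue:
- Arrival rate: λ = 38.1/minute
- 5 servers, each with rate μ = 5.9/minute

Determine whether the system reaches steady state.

Stability requires ρ = λ/(cμ) < 1
ρ = 38.1/(5 × 5.9) = 38.1/29.50 = 1.2915
Since 1.2915 ≥ 1, the system is UNSTABLE.
Need c > λ/μ = 38.1/5.9 = 6.46.
Minimum servers needed: c = 7.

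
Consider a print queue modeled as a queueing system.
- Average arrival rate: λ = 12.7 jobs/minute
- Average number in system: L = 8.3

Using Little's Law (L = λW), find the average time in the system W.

Little's Law: L = λW, so W = L/λ
W = 8.3/12.7 = 0.6535 minutes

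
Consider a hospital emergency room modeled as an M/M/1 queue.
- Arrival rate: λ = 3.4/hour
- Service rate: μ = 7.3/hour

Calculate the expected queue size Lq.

ρ = λ/μ = 3.4/7.3 = 0.4658
For M/M/1: Lq = λ²/(μ(μ-λ))
Lq = 11.56/(7.3 × 3.90)
Lq = 0.4060 patients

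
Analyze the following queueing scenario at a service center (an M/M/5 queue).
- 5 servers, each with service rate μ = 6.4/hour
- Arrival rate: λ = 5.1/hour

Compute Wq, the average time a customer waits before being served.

Traffic intensity: ρ = λ/(cμ) = 5.1/(5×6.4) = 0.1594
Since ρ = 0.1594 < 1, system is stable.
Offered load a = λ/μ = cρ = 5.1/6.4 = 0.7969
P₀ = [ Σₙ₌₀^4 aⁿ/n! + a^5/(5!(1-ρ)) ]⁻¹
Σ = a^0/0! + a^1/1! + a^2/2! + a^3/3! + a^4/4! = 1.0000 + 0.7969 + 0.3175 + 0.08434 + 0.01680 = 2.2155
a^5/(5!(1-ρ)) = 0.3213/(120 × 0.8406) = 0.003185
P₀ = 1/(2.2155 + 0.003185) = 0.4507
Lq = P₀·a^5·ρ / (5!(1-ρ)²) = 0.4507 × 0.3213 × 0.1594 / (120 × 0.7067) = 0.0002722
Wq = Lq/λ = 0.0002722/5.1 = 0.00005337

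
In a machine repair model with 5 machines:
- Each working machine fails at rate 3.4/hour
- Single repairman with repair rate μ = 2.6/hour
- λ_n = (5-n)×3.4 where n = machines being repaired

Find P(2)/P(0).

P(2)/P(0) = ∏_{i=0}^{2-1} λ_i/μ_{i+1}
= (5-0)×3.4/2.6 × (5-1)×3.4/2.6
= 34.2012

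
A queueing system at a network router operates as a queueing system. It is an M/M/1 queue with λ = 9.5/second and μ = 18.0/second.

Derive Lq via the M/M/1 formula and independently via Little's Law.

Method 1 (direct): Lq = λ²/(μ(μ-λ)) = 90.25/(18.0 × 8.50) = 0.5899

Method 2 (Little's Law):
W = 1/(μ-λ) = 1/8.50 = 0.11765
Wq = W - 1/μ = 0.11765 - 0.055556 = 0.06209
Lq = λWq = 9.5 × 0.06209 = 0.5899 ✔ (matches Method 1)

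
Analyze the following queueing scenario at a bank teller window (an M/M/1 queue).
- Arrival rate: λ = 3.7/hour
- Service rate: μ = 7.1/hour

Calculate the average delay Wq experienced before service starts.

First, compute utilization: ρ = λ/μ = 3.7/7.1 = 0.5211
For M/M/1: Wq = λ/(μ(μ-λ))
Wq = 3.7/(7.1 × (7.1-3.7))
Wq = 3.7/(7.1 × 3.40)
Wq = 0.1533 hours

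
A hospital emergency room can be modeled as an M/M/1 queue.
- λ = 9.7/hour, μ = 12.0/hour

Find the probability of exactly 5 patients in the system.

ρ = λ/μ = 9.7/12.0 = 0.80833
P(n) = (1-ρ)ρⁿ
P(5) = (1-0.80833) × 0.80833^5
P(5) = 0.19167 × 0.34510
P(5) = 0.06615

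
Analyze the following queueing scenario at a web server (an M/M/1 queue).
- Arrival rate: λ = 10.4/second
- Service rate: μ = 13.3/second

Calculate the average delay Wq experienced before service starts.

First, compute utilization: ρ = λ/μ = 10.4/13.3 = 0.7820
For M/M/1: Wq = λ/(μ(μ-λ))
Wq = 10.4/(13.3 × (13.3-10.4))
Wq = 10.4/(13.3 × 2.90)
Wq = 0.2696 seconds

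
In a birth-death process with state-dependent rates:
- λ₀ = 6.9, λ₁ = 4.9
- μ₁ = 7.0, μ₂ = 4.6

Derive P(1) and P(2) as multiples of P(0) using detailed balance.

Balance equations:
State 0: λ₀P₀ = μ₁P₁ → P₁ = (λ₀/μ₁)P₀ = (6.9/7.0)P₀ = 0.9857P₀
State 1: P₂ = (λ₀λ₁)/(μ₁μ₂)P₀ = (6.9×4.9)/(7.0×4.6)P₀ = 1.0500P₀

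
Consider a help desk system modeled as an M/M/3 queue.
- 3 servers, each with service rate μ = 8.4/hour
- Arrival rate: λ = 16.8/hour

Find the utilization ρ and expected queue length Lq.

Traffic intensity: ρ = λ/(cμ) = 16.8/(3×8.4) = 0.6667
Since ρ = 0.6667 < 1, system is stable.
Offered load a = λ/μ = cρ = 16.8/8.4 = 2.0000
P₀ = [ Σₙ₌₀^2 aⁿ/n! + a^3/(3!(1-ρ)) ]⁻¹
Σ = a^0/0! + a^1/1! + a^2/2! = 1.0000 + 2.0000 + 2.0000 = 5.0000
a^3/(3!(1-ρ)) = 8.0000/(6 × 0.33333) = 4.0000
P₀ = 1/(5.0000 + 4.0000) = 0.1111
Lq = P₀·a^3·ρ / (3!(1-ρ)²) = 0.1111 × 8.0000 × 0.6667 / (6 × 0.1111) = 0.8889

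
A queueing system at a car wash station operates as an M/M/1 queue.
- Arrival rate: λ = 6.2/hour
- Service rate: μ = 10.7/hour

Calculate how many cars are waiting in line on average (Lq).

ρ = λ/μ = 6.2/10.7 = 0.5794
For M/M/1: Lq = λ²/(μ(μ-λ))
Lq = 38.44/(10.7 × 4.50)
Lq = 0.7983 cars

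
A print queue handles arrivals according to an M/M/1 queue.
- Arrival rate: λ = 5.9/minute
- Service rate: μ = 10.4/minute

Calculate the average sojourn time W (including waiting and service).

First, compute utilization: ρ = λ/μ = 5.9/10.4 = 0.5673
For M/M/1: W = 1/(μ-λ)
W = 1/(10.4-5.9) = 1/4.50
W = 0.2222 minutes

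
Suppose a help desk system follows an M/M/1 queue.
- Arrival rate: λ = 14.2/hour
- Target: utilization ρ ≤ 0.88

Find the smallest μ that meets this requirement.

ρ = λ/μ, so μ = λ/ρ
μ ≥ 14.2/0.88 = 16.1364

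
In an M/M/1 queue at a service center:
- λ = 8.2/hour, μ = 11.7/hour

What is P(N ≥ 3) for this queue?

ρ = λ/μ = 8.2/11.7 = 0.7009
P(N ≥ n) = ρⁿ
P(N ≥ 3) = 0.7009^3
P(N ≥ 3) = 0.3443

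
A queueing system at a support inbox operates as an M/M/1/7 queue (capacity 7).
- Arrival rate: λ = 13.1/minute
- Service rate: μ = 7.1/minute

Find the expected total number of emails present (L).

ρ = λ/μ = 13.1/7.1 = 1.8451
P₀ = (1-ρ)/(1-ρ^(K+1)) = (1-1.8451)/(1-1.8451^8) = -0.8451/-133.3257 = 0.006339
P_K = P₀×ρ^K = 0.006339 × 1.8451^7 = 0.006339 × 72.8013 = 0.4615
L = ρ[1 - (K+1)ρ^K + Kρ^(K+1)] / [(1-ρ)(1-ρ^(K+1))]
L = 1.8451 × (1 - 8×72.8013 + 7×134.3257) / ((1 - 1.8451) × (1 - 134.3257)) = 5.8767 emails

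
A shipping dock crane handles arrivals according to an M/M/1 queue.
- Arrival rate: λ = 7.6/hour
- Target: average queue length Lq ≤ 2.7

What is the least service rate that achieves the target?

For M/M/1: Lq = λ²/(μ(μ-λ))
Need Lq ≤ 2.7, i.e. μ(μ-λ) ≥ λ²/2.7
μ² - 7.6μ - 57.76/2.7 ≥ 0  →  μ² - 7.6μ - 21.3926 ≥ 0
Quadratic formula (positive root): μ = [λ + √(λ² + 4×21.3926)]/2
Discriminant: 57.76 + 4×21.3926 = 143.3304, √143.3304 = 11.9721
μ ≥ (7.6 + 11.9721)/2 = 9.7860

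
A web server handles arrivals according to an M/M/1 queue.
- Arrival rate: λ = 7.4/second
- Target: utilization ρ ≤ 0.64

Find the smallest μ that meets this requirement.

ρ = λ/μ, so μ = λ/ρ
μ ≥ 7.4/0.64 = 11.5625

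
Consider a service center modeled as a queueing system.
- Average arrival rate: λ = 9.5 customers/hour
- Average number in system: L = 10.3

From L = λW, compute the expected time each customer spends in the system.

Little's Law: L = λW, so W = L/λ
W = 10.3/9.5 = 1.0842 hours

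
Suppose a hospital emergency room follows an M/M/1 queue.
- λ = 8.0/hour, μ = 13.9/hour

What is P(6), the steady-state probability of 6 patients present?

ρ = λ/μ = 8.0/13.9 = 0.57554
P(n) = (1-ρ)ρⁿ
P(6) = (1-0.57554) × 0.57554^6
P(6) = 0.4245 × 0.03635
P(6) = 0.01543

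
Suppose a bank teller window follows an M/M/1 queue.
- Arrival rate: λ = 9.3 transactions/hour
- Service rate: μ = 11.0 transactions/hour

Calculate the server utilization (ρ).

Server utilization: ρ = λ/μ
ρ = 9.3/11.0 = 0.8455
The server is busy 84.55% of the time.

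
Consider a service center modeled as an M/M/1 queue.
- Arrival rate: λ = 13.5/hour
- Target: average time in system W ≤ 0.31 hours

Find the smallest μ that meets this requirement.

For M/M/1: W = 1/(μ-λ)
Need W ≤ 0.31, so 1/(μ-λ) ≤ 0.31
μ - λ ≥ 1/0.31 = 3.2258
μ ≥ 13.5 + 3.2258 = 16.7258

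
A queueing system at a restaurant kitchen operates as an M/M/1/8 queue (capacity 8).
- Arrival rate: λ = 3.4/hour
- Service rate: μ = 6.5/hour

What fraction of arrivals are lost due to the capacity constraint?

ρ = λ/μ = 3.4/6.5 = 0.52308
P₀ = (1-ρ)/(1-ρ^(K+1)) = (1-0.52308)/(1-0.52308^9) = 0.4769/0.9971 = 0.4783
P_K = P₀×ρ^K = 0.4783 × 0.52308^8 = 0.4783 × 0.005605 = 0.002681
Blocking probability = 0.27%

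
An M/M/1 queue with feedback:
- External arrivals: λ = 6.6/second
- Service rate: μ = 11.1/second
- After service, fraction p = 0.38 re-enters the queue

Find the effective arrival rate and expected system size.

Effective arrival rate: λ_eff = λ/(1-p) = 6.6/(1-0.38) = 6.6/0.62 = 10.6451613
ρ = λ_eff/μ = 10.6451613/11.1 = 0.95902354
L = ρ/(1-ρ) = 0.95902354/(1-0.95902354) = 23.4043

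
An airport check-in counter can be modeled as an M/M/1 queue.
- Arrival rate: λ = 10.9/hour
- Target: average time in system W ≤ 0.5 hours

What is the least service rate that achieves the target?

For M/M/1: W = 1/(μ-λ)
Need W ≤ 0.5, so 1/(μ-λ) ≤ 0.5
μ - λ ≥ 1/0.5 = 2.0000
μ ≥ 10.9 + 2.0000 = 12.9000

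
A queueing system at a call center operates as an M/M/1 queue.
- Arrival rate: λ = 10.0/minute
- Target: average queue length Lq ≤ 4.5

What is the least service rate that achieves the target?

For M/M/1: Lq = λ²/(μ(μ-λ))
Need Lq ≤ 4.5, i.e. μ(μ-λ) ≥ λ²/4.5
μ² - 10.0μ - 100.00/4.5 ≥ 0  →  μ² - 10.0μ - 22.22222 ≥ 0
Quadratic formula (positive root): μ = [λ + √(λ² + 4×22.22222)]/2
Discriminant: 100.00 + 4×22.22222 = 188.8889, √188.8889 = 13.74369
μ ≥ (10.0 + 13.74369)/2 = 11.8718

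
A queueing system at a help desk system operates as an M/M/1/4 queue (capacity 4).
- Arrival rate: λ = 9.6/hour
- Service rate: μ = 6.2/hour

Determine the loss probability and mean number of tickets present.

ρ = λ/μ = 9.6/6.2 = 1.5484
P₀ = (1-ρ)/(1-ρ^(K+1)) = (1-1.5484)/(1-1.5484^5) = -0.5484/-7.9005 = 0.06941
P_K = P₀×ρ^K = 0.06941 × 1.5484^4 = 0.06941 × 5.7482 = 0.3990
Blocking probability P_4 = 0.3990 (39.90%)
L = ρ[1 - (K+1)ρ^K + Kρ^(K+1)] / [(1-ρ)(1-ρ^(K+1))]
L = 1.5484 × (1 - 5×5.7482 + 4×8.9005) / ((1 - 1.5484) × (1 - 8.9005)) = 2.8094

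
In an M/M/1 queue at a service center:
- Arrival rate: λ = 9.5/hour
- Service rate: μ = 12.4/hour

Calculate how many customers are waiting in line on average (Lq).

ρ = λ/μ = 9.5/12.4 = 0.7661
For M/M/1: Lq = λ²/(μ(μ-λ))
Lq = 90.25/(12.4 × 2.90)
Lq = 2.5097 customers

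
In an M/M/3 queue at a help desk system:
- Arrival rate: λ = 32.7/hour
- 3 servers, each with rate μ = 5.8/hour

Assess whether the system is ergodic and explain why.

Stability requires ρ = λ/(cμ) < 1
ρ = 32.7/(3 × 5.8) = 32.7/17.40 = 1.8793
Since 1.8793 ≥ 1, the system is UNSTABLE.
Need c > λ/μ = 32.7/5.8 = 5.64.
Minimum servers needed: c = 6.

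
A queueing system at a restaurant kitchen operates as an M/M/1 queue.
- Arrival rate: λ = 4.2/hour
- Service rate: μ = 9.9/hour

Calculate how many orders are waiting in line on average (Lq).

ρ = λ/μ = 4.2/9.9 = 0.4242
For M/M/1: Lq = λ²/(μ(μ-λ))
Lq = 17.64/(9.9 × 5.70)
Lq = 0.3126 orders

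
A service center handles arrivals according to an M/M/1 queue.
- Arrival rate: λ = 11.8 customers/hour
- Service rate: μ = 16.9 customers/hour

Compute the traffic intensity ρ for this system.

Server utilization: ρ = λ/μ
ρ = 11.8/16.9 = 0.6982
The server is busy 69.82% of the time.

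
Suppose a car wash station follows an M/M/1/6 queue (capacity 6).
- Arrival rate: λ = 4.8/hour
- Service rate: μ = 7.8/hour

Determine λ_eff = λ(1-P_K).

ρ = λ/μ = 4.8/7.8 = 0.6154
P₀ = (1-ρ)/(1-ρ^(K+1)) = (1-0.6154)/(1-0.6154^7) = 0.3846/0.9666 = 0.3979
P_K = P₀×ρ^K = 0.3979 × 0.6154^6 = 0.3979 × 0.05432 = 0.02161
λ_eff = λ(1-P_K) = 4.8 × (1 - 0.02161) = 4.8 × 0.9784 = 4.6963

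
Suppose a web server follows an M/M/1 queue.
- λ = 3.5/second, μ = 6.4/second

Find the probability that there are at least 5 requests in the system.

ρ = λ/μ = 3.5/6.4 = 0.546875
P(N ≥ n) = ρⁿ
P(N ≥ 5) = 0.546875^5
P(N ≥ 5) = 0.04891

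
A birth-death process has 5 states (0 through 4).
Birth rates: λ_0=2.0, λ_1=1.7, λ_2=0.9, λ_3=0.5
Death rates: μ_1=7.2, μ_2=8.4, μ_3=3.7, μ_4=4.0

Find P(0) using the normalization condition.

Ratios P(n)/P(0) = (λ₀···λₙ₋₁)/(μ₁···μₙ):
P(1)/P(0) = (2.0)/(7.2) = 0.2778
P(2)/P(0) = (2.0×1.7)/(7.2×8.4) = 0.05622
P(3)/P(0) = (2.0×1.7×0.9)/(7.2×8.4×3.7) = 0.01367
P(4)/P(0) = (2.0×1.7×0.9×0.5)/(7.2×8.4×3.7×4.0) = 0.001709

Normalization: ∑ P(n) = 1
P(0) × (1.0000 + 0.2778 + 0.05622 + 0.01367 + 0.001709) = 1
P(0) × 1.3494 = 1
P(0) = 1/1.3494 = 0.7411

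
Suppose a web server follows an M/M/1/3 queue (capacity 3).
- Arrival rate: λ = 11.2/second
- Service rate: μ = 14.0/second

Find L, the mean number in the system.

ρ = λ/μ = 11.2/14.0 = 0.8000
P₀ = (1-ρ)/(1-ρ^(K+1)) = (1-0.8000)/(1-0.8000^4) = 0.2000/0.5904 = 0.3388
P_K = P₀×ρ^K = 0.33875 × 0.8000^3 = 0.33875 × 0.51200 = 0.1734
L = ρ[1 - (K+1)ρ^K + Kρ^(K+1)] / [(1-ρ)(1-ρ^(K+1))]
L = 0.8000 × (1 - 4×0.5120 + 3×0.4096) / ((1 - 0.8000) × (1 - 0.4096)) = 1.2249 requests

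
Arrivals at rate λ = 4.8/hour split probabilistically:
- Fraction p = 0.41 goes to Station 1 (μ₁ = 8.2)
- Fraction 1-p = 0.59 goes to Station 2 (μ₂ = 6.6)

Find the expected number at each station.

Effective rates: λ₁ = 4.8×0.41 = 1.968, λ₂ = 4.8×0.59 = 2.832
Station 1: ρ₁ = 1.968/8.2 = 0.2400, L₁ = ρ₁/(1-ρ₁) = 0.2400/(1-0.2400) = 0.3158
Station 2: ρ₂ = 2.832/6.6 = 0.4291, L₂ = ρ₂/(1-ρ₂) = 0.4291/(1-0.4291) = 0.7516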